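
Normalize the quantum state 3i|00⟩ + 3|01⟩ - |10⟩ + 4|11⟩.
0.5071i|00⟩ + 0.5071|01⟩ - 0.169|10⟩ + 0.6761|11⟩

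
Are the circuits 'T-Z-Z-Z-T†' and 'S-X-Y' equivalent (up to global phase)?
No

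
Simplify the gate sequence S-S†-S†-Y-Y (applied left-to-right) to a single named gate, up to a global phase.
S†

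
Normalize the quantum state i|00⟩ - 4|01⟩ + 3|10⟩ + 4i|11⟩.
0.1543i|00⟩ - 0.6172|01⟩ + 0.4629|10⟩ + 0.6172i|11⟩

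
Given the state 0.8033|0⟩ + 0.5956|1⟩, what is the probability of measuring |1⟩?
0.3547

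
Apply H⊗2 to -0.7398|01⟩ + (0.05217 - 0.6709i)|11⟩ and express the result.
(-0.3438 - 0.3355i)|00⟩ + (0.3438 + 0.3355i)|01⟩ + (-0.396 + 0.3355i)|10⟩ + (0.396 - 0.3355i)|11⟩

H⊗2 gives amp(|y⟩) = (1/2) Σ_x (−1)^(x·y) amp(|x⟩), where x·y is the number of positions in which both x and y have a 1.
|00⟩: (-0.7398 + (0.05217 - 0.6709i))/2 = (-0.3438 - 0.3355i)
|01⟩: (0.7398 - (0.05217 - 0.6709i))/2 = (0.3438 + 0.3355i)
|10⟩: (-0.7398 - (0.05217 - 0.6709i))/2 = (-0.396 + 0.3355i)
|11⟩: (0.7398 + (0.05217 - 0.6709i))/2 = (0.396 - 0.3355i)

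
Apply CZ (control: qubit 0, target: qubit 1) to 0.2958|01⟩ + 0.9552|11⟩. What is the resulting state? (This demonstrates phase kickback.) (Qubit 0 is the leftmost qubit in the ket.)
0.2958|01⟩ - 0.9552|11⟩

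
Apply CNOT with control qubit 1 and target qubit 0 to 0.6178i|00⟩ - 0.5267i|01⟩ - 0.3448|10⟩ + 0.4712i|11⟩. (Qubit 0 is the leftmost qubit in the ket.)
0.6178i|00⟩ + 0.4712i|01⟩ - 0.3448|10⟩ - 0.5267i|11⟩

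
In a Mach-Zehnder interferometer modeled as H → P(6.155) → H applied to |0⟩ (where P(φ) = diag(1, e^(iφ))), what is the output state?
(0.9959 - 0.06392i)|0⟩ + (0.004102 + 0.06392i)|1⟩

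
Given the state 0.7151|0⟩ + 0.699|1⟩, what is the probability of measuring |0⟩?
0.5114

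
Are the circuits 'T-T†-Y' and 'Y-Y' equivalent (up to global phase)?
No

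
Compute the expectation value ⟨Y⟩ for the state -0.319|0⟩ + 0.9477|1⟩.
0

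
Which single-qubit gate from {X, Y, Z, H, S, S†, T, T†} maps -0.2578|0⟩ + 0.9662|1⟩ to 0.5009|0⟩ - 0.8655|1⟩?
H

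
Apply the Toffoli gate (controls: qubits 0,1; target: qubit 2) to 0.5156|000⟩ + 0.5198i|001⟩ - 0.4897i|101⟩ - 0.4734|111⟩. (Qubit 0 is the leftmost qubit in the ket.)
0.5156|000⟩ + 0.5198i|001⟩ - 0.4897i|101⟩ - 0.4734|110⟩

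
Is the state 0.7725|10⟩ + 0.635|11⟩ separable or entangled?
Separable

Writing the state as a|00⟩ + b|01⟩ + c|10⟩ + d|11⟩, it is a product state iff ad − bc = 0.
Here (a, b, c, d) = (0, 0, 0.7725, 0.635): ad − bc = (0)(0.635) − (0)(0.7725) = 0, so the state is separable.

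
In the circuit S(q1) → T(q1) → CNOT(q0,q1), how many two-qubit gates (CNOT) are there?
1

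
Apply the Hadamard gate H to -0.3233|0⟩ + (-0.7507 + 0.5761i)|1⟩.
(-0.7594 + 0.4074i)|0⟩ + (0.3022 - 0.4074i)|1⟩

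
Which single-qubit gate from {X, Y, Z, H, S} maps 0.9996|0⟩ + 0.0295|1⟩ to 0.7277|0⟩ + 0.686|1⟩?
H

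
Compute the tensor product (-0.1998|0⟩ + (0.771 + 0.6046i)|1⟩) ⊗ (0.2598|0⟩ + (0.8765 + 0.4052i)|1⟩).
-0.05191|00⟩ + (-0.1751 - 0.08096i)|01⟩ + (0.2003 + 0.1571i)|10⟩ + (0.4308 + 0.8423i)|11⟩

amp(|b₁b₂…⟩) = product of the factor amplitudes for bits b₁, b₂, …; only kets whose every factor amplitude is nonzero survive.
|00⟩: (-0.1998)(0.2598) = -0.05191
|01⟩: (-0.1998)(0.8765 + 0.4052i) = (-0.1751 - 0.08096i)
|10⟩: (0.771 + 0.6046i)(0.2598) = (0.2003 + 0.1571i)
|11⟩: (0.771 + 0.6046i)(0.8765 + 0.4052i) = (0.4308 + 0.8423i)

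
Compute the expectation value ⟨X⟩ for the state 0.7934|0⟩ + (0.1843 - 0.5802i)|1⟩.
0.2924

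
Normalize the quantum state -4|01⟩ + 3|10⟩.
-0.8|01⟩ + 0.6|10⟩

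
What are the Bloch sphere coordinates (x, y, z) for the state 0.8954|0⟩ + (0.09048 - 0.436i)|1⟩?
(0.162, -0.7808, 0.6035)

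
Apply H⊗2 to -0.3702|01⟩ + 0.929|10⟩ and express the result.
0.2794|00⟩ + 0.6496|01⟩ - 0.6496|10⟩ - 0.2794|11⟩

H⊗2 gives amp(|y⟩) = (1/2) Σ_x (−1)^(x·y) amp(|x⟩), where x·y is the number of positions in which both x and y have a 1.
|00⟩: (-0.3702 + 0.929)/2 = 0.2794
|01⟩: (0.3702 + 0.929)/2 = 0.6496
|10⟩: (-0.3702 - 0.929)/2 = -0.6496
|11⟩: (0.3702 - 0.929)/2 = -0.2794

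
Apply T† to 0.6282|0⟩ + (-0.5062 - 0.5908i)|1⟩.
0.6282|0⟩ + (-0.7757 - 0.05982i)|1⟩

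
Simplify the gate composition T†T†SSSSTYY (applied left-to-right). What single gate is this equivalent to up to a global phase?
T†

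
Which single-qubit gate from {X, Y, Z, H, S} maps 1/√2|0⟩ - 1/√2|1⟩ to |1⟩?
H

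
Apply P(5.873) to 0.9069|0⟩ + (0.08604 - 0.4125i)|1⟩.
0.9069|0⟩ + (-0.08559 - 0.4126i)|1⟩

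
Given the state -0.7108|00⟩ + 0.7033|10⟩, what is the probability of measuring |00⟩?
0.5052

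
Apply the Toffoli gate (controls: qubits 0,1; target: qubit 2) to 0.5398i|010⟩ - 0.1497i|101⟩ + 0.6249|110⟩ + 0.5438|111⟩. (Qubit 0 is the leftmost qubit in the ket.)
0.5398i|010⟩ - 0.1497i|101⟩ + 0.5438|110⟩ + 0.6249|111⟩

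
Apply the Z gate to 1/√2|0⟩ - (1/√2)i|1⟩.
1/√2|0⟩ + (1/√2)i|1⟩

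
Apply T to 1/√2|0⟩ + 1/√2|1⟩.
1/√2|0⟩ + (1/2 + (1/2)i)|1⟩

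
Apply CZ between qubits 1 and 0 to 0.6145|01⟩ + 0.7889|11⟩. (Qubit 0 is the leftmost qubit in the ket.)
0.6145|01⟩ - 0.7889|11⟩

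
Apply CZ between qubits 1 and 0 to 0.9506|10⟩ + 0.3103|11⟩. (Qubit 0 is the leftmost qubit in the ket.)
0.9506|10⟩ - 0.3103|11⟩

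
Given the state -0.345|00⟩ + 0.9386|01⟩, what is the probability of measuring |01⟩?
0.881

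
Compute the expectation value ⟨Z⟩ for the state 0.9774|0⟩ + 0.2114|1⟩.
0.9106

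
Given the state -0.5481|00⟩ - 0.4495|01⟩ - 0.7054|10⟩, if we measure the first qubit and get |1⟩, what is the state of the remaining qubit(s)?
-|0⟩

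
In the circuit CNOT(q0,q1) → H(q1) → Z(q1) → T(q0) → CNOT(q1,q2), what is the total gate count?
5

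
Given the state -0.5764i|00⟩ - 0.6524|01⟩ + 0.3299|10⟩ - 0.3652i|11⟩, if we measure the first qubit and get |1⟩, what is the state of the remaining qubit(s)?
0.6703|0⟩ - 0.7421i|1⟩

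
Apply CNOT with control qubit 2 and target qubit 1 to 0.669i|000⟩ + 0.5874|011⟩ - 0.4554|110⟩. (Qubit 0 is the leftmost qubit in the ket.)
0.669i|000⟩ + 0.5874|001⟩ - 0.4554|110⟩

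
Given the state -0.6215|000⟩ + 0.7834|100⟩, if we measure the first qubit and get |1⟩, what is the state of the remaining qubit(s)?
|00⟩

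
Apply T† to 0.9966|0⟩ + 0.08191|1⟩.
0.9966|0⟩ + (0.05792 - 0.05792i)|1⟩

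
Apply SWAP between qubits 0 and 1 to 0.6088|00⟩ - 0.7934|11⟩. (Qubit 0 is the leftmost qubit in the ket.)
0.6088|00⟩ - 0.7934|11⟩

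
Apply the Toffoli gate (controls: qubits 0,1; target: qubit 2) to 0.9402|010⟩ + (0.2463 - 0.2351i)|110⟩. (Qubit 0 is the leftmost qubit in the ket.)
0.9402|010⟩ + (0.2463 - 0.2351i)|111⟩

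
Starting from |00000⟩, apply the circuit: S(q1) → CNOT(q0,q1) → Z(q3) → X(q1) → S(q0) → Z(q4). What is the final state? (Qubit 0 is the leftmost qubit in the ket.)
|01000⟩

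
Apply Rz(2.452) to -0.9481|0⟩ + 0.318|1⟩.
(-0.3205 + 0.8923i)|0⟩ + (0.1075 + 0.2993i)|1⟩

Rz(2.452) = [[e^(−iθ/2), 0], [0, e^(iθ/2)]] with e^(±iθ/2) = cos(θ/2) ± i·sin(θ/2); θ = 2.452, cos(θ/2) ≈ 0.338005, sin(θ/2) ≈ 0.941144.
With a = amp(|0⟩) = -0.9481 and b = amp(|1⟩) = 0.318:
new amp(|0⟩) = (0.338005 - 0.941144i)·a = (-0.3205 + 0.8923i)
new amp(|1⟩) = (0.338005 + 0.941144i)·b = (0.1075 + 0.2993i)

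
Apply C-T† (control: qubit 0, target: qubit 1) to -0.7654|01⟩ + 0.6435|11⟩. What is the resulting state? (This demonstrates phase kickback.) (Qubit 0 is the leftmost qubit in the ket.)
-0.7654|01⟩ + (0.455 - 0.455i)|11⟩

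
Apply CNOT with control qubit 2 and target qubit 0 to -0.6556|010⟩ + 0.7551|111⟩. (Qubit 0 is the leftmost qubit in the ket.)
-0.6556|010⟩ + 0.7551|011⟩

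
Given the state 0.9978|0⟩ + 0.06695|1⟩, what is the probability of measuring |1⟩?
0.004482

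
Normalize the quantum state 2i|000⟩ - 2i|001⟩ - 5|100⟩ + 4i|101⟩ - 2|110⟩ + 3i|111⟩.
0.254i|000⟩ - 0.254i|001⟩ - 0.635|100⟩ + 0.508i|101⟩ - 0.254|110⟩ + 0.381i|111⟩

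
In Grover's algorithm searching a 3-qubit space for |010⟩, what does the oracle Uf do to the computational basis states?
Uf|x⟩ = -|x⟩ if x = 010, else |x⟩ (phase flip on target)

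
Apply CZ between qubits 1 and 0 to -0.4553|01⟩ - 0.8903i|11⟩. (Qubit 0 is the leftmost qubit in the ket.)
-0.4553|01⟩ + 0.8903i|11⟩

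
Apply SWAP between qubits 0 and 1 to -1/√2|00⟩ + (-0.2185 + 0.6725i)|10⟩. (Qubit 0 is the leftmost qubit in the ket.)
-1/√2|00⟩ + (-0.2185 + 0.6725i)|01⟩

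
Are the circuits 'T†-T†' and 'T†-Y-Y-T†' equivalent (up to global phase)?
Yes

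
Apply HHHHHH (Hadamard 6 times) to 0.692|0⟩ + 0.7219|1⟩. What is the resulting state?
0.692|0⟩ + 0.7219|1⟩

H² = I, so an even number of Hadamards cancels: H^6 = I and the state is unchanged.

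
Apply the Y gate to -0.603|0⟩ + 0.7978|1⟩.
-0.7978i|0⟩ - 0.603i|1⟩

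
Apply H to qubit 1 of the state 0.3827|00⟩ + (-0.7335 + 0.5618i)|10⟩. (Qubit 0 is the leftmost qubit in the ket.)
0.2706|00⟩ + 0.2706|01⟩ + (-0.5187 + 0.3973i)|10⟩ + (-0.5187 + 0.3973i)|11⟩

H on qubit 1 mixes each pair of kets that differ only in qubit 1: amplitudes (a, b) of (|…0…⟩, |…1…⟩) become ((a + b)/√2, (a − b)/√2). Kets absent from the input have amplitude 0.
(|00⟩, |01⟩): (a, b) = (0.3827, 0) → (0.2706, 0.2706)
(|10⟩, |11⟩): (a, b) = ((-0.7335 + 0.5618i), 0) → ((-0.5187 + 0.3973i), (-0.5187 + 0.3973i))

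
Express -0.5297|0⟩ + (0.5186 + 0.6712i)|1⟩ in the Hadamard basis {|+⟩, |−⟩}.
(-0.007849 + 0.4746i)|+⟩ + (-0.7413 - 0.4746i)|−⟩

With |ψ⟩ = α|0⟩ + β|1⟩, the Hadamard-basis coefficients are ⟨+|ψ⟩ = (α + β)/√2 and ⟨−|ψ⟩ = (α − β)/√2.
Here α = -0.5297, β = (0.5186 + 0.6712i): (α + β)/√2 = (-0.007849 + 0.4746i), (α − β)/√2 = (-0.7413 - 0.4746i).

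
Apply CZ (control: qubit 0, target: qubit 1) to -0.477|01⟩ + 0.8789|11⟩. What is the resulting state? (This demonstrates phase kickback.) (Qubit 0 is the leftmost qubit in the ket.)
-0.477|01⟩ - 0.8789|11⟩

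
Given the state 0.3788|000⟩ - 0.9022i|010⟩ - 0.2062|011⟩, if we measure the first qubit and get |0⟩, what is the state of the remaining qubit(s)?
0.3788|00⟩ - 0.9022i|10⟩ - 0.2062|11⟩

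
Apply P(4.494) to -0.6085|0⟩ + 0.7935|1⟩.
-0.6085|0⟩ + (-0.1719 - 0.7747i)|1⟩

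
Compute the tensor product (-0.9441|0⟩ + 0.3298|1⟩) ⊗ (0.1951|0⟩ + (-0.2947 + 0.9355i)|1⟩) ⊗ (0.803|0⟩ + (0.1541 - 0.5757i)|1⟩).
-0.1479|000⟩ + (-0.02838 + 0.106i)|001⟩ + (0.2234 - 0.7092i)|010⟩ + (-0.4656 - 0.2963i)|011⟩ + 0.05167|100⟩ + (0.009915 - 0.03704i)|101⟩ + (-0.07805 + 0.2477i)|110⟩ + (0.1626 + 0.1035i)|111⟩

amp(|b₁b₂…⟩) = product of the factor amplitudes for bits b₁, b₂, …; only kets whose every factor amplitude is nonzero survive.
|000⟩: (-0.9441)(0.1951)(0.803) = -0.1479
|001⟩: (-0.9441)(0.1951)(0.1541 - 0.5757i) = (-0.02838 + 0.106i)
|010⟩: (-0.9441)(-0.2947 + 0.9355i)(0.803) = (0.2234 - 0.7092i)
|011⟩: (-0.9441)(-0.2947 + 0.9355i)(0.1541 - 0.5757i) = (-0.4656 - 0.2963i)
|100⟩: (0.3298)(0.1951)(0.803) = 0.05167
|101⟩: (0.3298)(0.1951)(0.1541 - 0.5757i) = (0.009915 - 0.03704i)
|110⟩: (0.3298)(-0.2947 + 0.9355i)(0.803) = (-0.07805 + 0.2477i)
|111⟩: (0.3298)(-0.2947 + 0.9355i)(0.1541 - 0.5757i) = (0.1626 + 0.1035i)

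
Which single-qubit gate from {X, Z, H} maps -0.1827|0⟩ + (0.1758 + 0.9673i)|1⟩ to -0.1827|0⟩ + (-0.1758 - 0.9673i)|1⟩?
Z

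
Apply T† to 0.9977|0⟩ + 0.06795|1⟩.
0.9977|0⟩ + (0.04805 - 0.04805i)|1⟩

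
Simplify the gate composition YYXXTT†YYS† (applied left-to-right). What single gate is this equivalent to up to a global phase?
S†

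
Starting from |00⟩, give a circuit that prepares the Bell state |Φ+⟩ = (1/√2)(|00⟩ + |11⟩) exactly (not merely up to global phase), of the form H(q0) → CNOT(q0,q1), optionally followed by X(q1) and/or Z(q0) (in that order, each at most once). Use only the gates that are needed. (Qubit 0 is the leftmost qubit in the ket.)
H(q0) → CNOT(q0,q1)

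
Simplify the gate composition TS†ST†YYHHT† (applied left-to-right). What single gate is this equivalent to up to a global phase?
T†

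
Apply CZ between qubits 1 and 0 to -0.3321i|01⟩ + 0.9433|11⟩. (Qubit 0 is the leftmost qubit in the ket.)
-0.3321i|01⟩ - 0.9433|11⟩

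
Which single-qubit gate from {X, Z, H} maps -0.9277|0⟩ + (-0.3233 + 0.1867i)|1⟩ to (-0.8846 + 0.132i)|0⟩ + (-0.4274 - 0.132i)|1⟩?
H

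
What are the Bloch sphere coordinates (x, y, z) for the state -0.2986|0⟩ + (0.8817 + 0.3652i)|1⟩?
(-0.5266, -0.2181, -0.8216)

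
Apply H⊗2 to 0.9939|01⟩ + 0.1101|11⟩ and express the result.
0.552|00⟩ - 0.552|01⟩ + 0.4419|10⟩ - 0.4419|11⟩

H⊗2 gives amp(|y⟩) = (1/2) Σ_x (−1)^(x·y) amp(|x⟩), where x·y is the number of positions in which both x and y have a 1.
|00⟩: (0.9939 + 0.1101)/2 = 0.552
|01⟩: (-0.9939 - 0.1101)/2 = -0.552
|10⟩: (0.9939 - 0.1101)/2 = 0.4419
|11⟩: (-0.9939 + 0.1101)/2 = -0.4419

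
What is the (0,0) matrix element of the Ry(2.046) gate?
0.5208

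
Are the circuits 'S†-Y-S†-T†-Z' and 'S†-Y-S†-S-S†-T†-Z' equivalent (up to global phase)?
Yes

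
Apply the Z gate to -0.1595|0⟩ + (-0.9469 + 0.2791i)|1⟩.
-0.1595|0⟩ + (0.9469 - 0.2791i)|1⟩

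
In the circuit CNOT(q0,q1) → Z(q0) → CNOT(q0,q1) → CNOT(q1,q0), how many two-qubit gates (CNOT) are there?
3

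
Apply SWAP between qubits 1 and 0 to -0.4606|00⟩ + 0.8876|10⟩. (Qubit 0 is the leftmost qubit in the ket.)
-0.4606|00⟩ + 0.8876|01⟩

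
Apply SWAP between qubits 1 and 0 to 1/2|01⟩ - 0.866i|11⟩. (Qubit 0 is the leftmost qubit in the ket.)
1/2|10⟩ - 0.866i|11⟩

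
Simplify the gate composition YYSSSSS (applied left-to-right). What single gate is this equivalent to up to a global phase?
S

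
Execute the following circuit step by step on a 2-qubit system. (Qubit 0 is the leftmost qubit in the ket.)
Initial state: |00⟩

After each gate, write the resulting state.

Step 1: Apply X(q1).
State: |01⟩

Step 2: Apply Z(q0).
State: |01⟩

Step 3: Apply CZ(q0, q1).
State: |01⟩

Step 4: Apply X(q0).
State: |11⟩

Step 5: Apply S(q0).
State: i|11⟩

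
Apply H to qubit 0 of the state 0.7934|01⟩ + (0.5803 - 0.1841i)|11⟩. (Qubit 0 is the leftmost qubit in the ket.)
(0.9714 - 0.1302i)|01⟩ + (0.1507 + 0.1302i)|11⟩

H on qubit 0 mixes each pair of kets that differ only in qubit 0: amplitudes (a, b) of (|…0…⟩, |…1…⟩) become ((a + b)/√2, (a − b)/√2). Kets absent from the input have amplitude 0.
(|01⟩, |11⟩): (a, b) = (0.7934, (0.5803 - 0.1841i)) → ((0.9714 - 0.1302i), (0.1507 + 0.1302i))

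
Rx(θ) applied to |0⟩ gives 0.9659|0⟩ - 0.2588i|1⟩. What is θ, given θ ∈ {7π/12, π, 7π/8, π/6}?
π/6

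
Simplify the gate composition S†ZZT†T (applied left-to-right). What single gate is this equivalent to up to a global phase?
S†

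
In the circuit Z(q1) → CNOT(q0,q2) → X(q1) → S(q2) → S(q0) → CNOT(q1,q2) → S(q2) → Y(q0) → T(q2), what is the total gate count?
9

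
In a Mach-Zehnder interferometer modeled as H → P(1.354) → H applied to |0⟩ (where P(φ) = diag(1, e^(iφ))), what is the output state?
(0.6076 + 0.4883i)|0⟩ + (0.3924 - 0.4883i)|1⟩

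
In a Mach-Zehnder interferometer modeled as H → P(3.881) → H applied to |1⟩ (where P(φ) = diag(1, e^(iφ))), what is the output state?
(0.8694 + 0.3369i)|0⟩ + (0.1306 - 0.3369i)|1⟩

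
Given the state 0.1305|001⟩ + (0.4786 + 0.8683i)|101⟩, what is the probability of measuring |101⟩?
0.983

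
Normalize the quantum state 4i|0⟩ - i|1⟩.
0.9701i|0⟩ - 0.2425i|1⟩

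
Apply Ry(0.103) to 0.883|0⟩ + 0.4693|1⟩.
0.8577|0⟩ + 0.5141|1⟩

Ry(0.103) = [[cos(θ/2), −sin(θ/2)], [sin(θ/2), cos(θ/2)]]; θ = 0.103, cos(θ/2) ≈ 0.998674, sin(θ/2) ≈ 0.0514772.
With a = amp(|0⟩) = 0.883 and b = amp(|1⟩) = 0.4693:
new amp(|0⟩) = (0.998674)·a + (-0.0514772)·b = 0.8577
new amp(|1⟩) = (0.0514772)·a + (0.998674)·b = 0.5141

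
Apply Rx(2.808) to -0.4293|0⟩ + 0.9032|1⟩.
(-0.07127 - 0.8907i)|0⟩ + (0.15 + 0.4233i)|1⟩

Rx(2.808) = [[cos(θ/2), −i·sin(θ/2)], [−i·sin(θ/2), cos(θ/2)]]; θ = 2.808, cos(θ/2) ≈ 0.166024, sin(θ/2) ≈ 0.986122.
With a = amp(|0⟩) = -0.4293 and b = amp(|1⟩) = 0.9032:
new amp(|0⟩) = (0.166024)·a + (-0.986122i)·b = (-0.07127 - 0.8907i)
new amp(|1⟩) = (-0.986122i)·a + (0.166024)·b = (0.15 + 0.4233i)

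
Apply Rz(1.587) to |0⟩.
(0.7014 - 0.7128i)|0⟩

Rz(1.587) = [[e^(−iθ/2), 0], [0, e^(iθ/2)]] with e^(±iθ/2) = cos(θ/2) ± i·sin(θ/2); θ = 1.587, cos(θ/2) ≈ 0.701355, sin(θ/2) ≈ 0.712812.
With a = amp(|0⟩) = 1 and b = amp(|1⟩) = 0:
new amp(|0⟩) = (0.701355 - 0.712812i)·a = (0.7014 - 0.7128i)
new amp(|1⟩) = (0.701355 + 0.712812i)·b = 0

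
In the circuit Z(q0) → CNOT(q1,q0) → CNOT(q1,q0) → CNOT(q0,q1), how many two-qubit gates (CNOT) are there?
3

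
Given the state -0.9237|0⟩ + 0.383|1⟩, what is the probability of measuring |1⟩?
0.1467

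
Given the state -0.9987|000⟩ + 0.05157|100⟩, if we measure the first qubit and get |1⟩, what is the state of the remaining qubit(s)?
|00⟩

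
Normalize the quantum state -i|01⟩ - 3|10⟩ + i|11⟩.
-0.3015i|01⟩ - 0.9045|10⟩ + 0.3015i|11⟩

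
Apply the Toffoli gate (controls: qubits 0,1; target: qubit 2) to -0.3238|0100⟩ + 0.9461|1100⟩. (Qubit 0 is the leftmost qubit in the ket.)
-0.3238|0100⟩ + 0.9461|1110⟩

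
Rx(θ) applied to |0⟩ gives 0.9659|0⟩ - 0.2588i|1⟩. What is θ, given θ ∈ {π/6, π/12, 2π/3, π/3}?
π/6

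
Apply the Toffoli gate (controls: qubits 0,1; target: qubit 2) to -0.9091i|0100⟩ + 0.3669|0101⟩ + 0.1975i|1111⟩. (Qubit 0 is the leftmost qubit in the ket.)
-0.9091i|0100⟩ + 0.3669|0101⟩ + 0.1975i|1101⟩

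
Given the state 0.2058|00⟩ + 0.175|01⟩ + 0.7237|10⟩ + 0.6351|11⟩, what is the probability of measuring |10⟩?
0.5237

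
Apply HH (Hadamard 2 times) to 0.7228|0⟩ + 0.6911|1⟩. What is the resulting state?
0.7228|0⟩ + 0.6911|1⟩

H² = I, so an even number of Hadamards cancels: H^2 = I and the state is unchanged.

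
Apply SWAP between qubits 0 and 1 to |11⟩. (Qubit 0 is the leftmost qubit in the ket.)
|11⟩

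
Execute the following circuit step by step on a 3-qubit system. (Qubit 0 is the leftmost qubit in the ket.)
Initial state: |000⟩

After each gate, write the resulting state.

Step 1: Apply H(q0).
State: 1/√2|000⟩ + 1/√2|100⟩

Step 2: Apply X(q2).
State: 1/√2|001⟩ + 1/√2|101⟩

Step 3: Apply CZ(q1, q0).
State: 1/√2|001⟩ + 1/√2|101⟩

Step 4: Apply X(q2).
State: 1/√2|000⟩ + 1/√2|100⟩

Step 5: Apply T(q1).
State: 1/√2|000⟩ + 1/√2|100⟩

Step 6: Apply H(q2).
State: 1/2|000⟩ + 1/2|001⟩ + 1/2|100⟩ + 1/2|101⟩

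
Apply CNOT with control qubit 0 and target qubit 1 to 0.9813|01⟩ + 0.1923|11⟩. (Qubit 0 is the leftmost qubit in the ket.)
0.9813|01⟩ + 0.1923|10⟩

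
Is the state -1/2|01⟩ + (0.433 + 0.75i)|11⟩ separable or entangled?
Separable

Writing the state as a|00⟩ + b|01⟩ + c|10⟩ + d|11⟩, it is a product state iff ad − bc = 0.
Here (a, b, c, d) = (0, -1/2, 0, (0.433 + 0.75i)): ad − bc = (0)(0.433 + 0.75i) − (-1/2)(0) = 0, so the state is separable.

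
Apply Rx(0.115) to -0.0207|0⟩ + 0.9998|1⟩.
(-0.02067 - 0.05746i)|0⟩ + (0.9981 + 0.00119i)|1⟩

Rx(0.115) = [[cos(θ/2), −i·sin(θ/2)], [−i·sin(θ/2), cos(θ/2)]]; θ = 0.115, cos(θ/2) ≈ 0.998347, sin(θ/2) ≈ 0.0574683.
With a = amp(|0⟩) = -0.0207 and b = amp(|1⟩) = 0.9998:
new amp(|0⟩) = (0.998347)·a + (-0.0574683i)·b = (-0.02067 - 0.05746i)
new amp(|1⟩) = (-0.0574683i)·a + (0.998347)·b = (0.9981 + 0.00119i)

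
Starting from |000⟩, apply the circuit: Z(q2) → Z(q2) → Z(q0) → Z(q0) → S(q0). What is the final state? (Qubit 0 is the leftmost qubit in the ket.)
|000⟩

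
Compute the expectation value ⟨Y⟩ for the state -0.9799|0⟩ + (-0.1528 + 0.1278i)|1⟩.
-0.2505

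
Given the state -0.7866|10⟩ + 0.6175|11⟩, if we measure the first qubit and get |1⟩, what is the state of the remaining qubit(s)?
-0.7866|0⟩ + 0.6175|1⟩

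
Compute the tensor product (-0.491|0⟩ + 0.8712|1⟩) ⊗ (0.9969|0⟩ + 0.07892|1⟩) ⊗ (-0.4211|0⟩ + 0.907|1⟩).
0.2061|000⟩ - 0.444|001⟩ + 0.01632|010⟩ - 0.03515|011⟩ - 0.3657|100⟩ + 0.7877|101⟩ - 0.02895|110⟩ + 0.06236|111⟩

amp(|b₁b₂…⟩) = product of the factor amplitudes for bits b₁, b₂, …; only kets whose every factor amplitude is nonzero survive.
|000⟩: (-0.491)(0.9969)(-0.4211) = 0.2061
|001⟩: (-0.491)(0.9969)(0.907) = -0.444
|010⟩: (-0.491)(0.07892)(-0.4211) = 0.01632
|011⟩: (-0.491)(0.07892)(0.907) = -0.03515
|100⟩: (0.8712)(0.9969)(-0.4211) = -0.3657
|101⟩: (0.8712)(0.9969)(0.907) = 0.7877
|110⟩: (0.8712)(0.07892)(-0.4211) = -0.02895
|111⟩: (0.8712)(0.07892)(0.907) = 0.06236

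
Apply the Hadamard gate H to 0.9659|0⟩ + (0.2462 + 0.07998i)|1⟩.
(0.8571 + 0.05655i)|0⟩ + (0.5089 - 0.05655i)|1⟩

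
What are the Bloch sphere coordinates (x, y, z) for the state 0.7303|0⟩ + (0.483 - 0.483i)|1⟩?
(0.7055, -0.7055, 0.06676)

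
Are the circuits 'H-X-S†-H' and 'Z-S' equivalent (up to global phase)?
No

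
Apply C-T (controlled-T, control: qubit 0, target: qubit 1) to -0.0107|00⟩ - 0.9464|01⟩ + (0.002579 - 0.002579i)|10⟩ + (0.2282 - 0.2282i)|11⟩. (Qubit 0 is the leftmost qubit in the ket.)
-0.0107|00⟩ - 0.9464|01⟩ + (0.002579 - 0.002579i)|10⟩ + 0.3227|11⟩

C-T leaves the control-|0⟩ kets |00⟩, |01⟩ unchanged and applies T to qubit 1 on the control-|1⟩ pair (|10⟩, |11⟩).
T = [[1, 0], [0, (1/√2 + (1/√2)i)]].
With a = amp(|10⟩) = (0.002579 - 0.002579i) and b = amp(|11⟩) = (0.2282 - 0.2282i):
new amp(|10⟩) = (1)·a = (0.002579 - 0.002579i)
new amp(|11⟩) = (1/√2 + (1/√2)i)·b = 0.3227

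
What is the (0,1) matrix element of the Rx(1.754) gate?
-0.7688i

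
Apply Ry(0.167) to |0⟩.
0.9965|0⟩ + 0.0834|1⟩

Ry(0.167) = [[cos(θ/2), −sin(θ/2)], [sin(θ/2), cos(θ/2)]]; θ = 0.167, cos(θ/2) ≈ 0.996516, sin(θ/2) ≈ 0.083403.
With a = amp(|0⟩) = 1 and b = amp(|1⟩) = 0:
new amp(|0⟩) = (0.996516)·a + (-0.083403)·b = 0.9965
new amp(|1⟩) = (0.083403)·a + (0.996516)·b = 0.0834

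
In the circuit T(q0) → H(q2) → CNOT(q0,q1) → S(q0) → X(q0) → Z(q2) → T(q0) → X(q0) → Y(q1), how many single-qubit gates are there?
8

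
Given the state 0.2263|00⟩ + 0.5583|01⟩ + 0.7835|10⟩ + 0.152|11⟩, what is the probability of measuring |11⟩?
0.0231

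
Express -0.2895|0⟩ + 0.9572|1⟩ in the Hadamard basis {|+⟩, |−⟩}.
0.4721|+⟩ - 0.8816|−⟩

With |ψ⟩ = α|0⟩ + β|1⟩, the Hadamard-basis coefficients are ⟨+|ψ⟩ = (α + β)/√2 and ⟨−|ψ⟩ = (α − β)/√2.
Here α = -0.2895, β = 0.9572: (α + β)/√2 = 0.4721, (α − β)/√2 = -0.8816.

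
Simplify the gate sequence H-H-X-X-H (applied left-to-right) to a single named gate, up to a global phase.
H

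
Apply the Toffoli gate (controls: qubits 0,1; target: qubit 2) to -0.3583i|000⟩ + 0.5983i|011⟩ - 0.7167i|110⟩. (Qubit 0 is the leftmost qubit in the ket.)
-0.3583i|000⟩ + 0.5983i|011⟩ - 0.7167i|111⟩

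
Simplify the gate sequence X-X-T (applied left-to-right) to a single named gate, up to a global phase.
T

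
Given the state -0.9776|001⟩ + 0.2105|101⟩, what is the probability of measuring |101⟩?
0.04431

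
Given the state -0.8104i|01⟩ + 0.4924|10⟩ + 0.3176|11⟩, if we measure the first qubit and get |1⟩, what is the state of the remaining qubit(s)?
0.8404|0⟩ + 0.542|1⟩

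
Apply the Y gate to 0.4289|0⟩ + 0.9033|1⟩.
-0.9033i|0⟩ + 0.4289i|1⟩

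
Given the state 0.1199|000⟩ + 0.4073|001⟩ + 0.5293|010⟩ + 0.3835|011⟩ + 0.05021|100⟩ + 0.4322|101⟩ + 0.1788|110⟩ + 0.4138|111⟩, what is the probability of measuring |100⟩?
0.002521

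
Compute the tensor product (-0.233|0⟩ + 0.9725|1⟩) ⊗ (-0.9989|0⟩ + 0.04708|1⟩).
0.2327|00⟩ - 0.01097|01⟩ - 0.9714|10⟩ + 0.04579|11⟩

amp(|b₁b₂…⟩) = product of the factor amplitudes for bits b₁, b₂, …; only kets whose every factor amplitude is nonzero survive.
|00⟩: (-0.233)(-0.9989) = 0.2327
|01⟩: (-0.233)(0.04708) = -0.01097
|10⟩: (0.9725)(-0.9989) = -0.9714
|11⟩: (0.9725)(0.04708) = 0.04579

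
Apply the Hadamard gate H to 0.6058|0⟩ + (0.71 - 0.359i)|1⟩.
(0.9304 - 0.2539i)|0⟩ + (-0.07368 + 0.2539i)|1⟩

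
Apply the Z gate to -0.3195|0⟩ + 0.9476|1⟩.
-0.3195|0⟩ - 0.9476|1⟩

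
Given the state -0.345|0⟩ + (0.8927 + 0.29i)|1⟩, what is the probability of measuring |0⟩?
0.119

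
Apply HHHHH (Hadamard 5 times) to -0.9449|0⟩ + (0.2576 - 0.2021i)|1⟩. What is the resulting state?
(-0.486 - 0.1429i)|0⟩ + (-0.8503 + 0.1429i)|1⟩

H² = I, so H^5 = H: a single Hadamard. With (a, b) = (-0.9449, (0.2576 - 0.2021i)), H gives ((a + b)/√2, (a − b)/√2) = ((-0.486 - 0.1429i), (-0.8503 + 0.1429i)).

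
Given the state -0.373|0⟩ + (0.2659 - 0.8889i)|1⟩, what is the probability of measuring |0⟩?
0.1391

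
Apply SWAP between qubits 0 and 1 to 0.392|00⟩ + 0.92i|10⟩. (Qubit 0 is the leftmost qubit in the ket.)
0.392|00⟩ + 0.92i|01⟩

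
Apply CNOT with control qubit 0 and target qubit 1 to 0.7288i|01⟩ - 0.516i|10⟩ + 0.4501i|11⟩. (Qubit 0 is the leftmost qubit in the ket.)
0.7288i|01⟩ + 0.4501i|10⟩ - 0.516i|11⟩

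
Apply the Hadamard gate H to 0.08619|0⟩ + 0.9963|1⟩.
0.7654|0⟩ - 0.6435|1⟩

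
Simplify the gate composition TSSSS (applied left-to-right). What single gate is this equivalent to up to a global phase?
T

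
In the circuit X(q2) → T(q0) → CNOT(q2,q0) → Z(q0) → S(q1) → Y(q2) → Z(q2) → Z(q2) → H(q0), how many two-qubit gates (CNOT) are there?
1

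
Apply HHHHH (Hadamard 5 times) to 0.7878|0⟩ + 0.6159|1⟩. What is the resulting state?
0.9926|0⟩ + 0.1216|1⟩

H² = I, so H^5 = H: a single Hadamard. With (a, b) = (0.7878, 0.6159), H gives ((a + b)/√2, (a − b)/√2) = (0.9926, 0.1216).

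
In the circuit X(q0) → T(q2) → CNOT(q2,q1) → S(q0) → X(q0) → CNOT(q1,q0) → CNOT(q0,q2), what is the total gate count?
7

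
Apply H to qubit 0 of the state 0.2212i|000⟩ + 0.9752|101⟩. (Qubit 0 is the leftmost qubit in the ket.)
0.1564i|000⟩ + 0.6896|001⟩ + 0.1564i|100⟩ - 0.6896|101⟩

H on qubit 0 mixes each pair of kets that differ only in qubit 0: amplitudes (a, b) of (|…0…⟩, |…1…⟩) become ((a + b)/√2, (a − b)/√2). Kets absent from the input have amplitude 0.
(|000⟩, |100⟩): (a, b) = (0.2212i, 0) → (0.1564i, 0.1564i)
(|001⟩, |101⟩): (a, b) = (0, 0.9752) → (0.6896, -0.6896)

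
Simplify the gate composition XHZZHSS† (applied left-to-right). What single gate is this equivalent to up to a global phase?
X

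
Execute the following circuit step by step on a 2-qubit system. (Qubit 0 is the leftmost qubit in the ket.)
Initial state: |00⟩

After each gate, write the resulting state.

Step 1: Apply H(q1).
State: 1/√2|00⟩ + 1/√2|01⟩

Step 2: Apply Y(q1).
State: -(1/√2)i|00⟩ + (1/√2)i|01⟩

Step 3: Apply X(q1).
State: (1/√2)i|00⟩ - (1/√2)i|01⟩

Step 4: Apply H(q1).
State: i|01⟩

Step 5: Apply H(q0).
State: (1/√2)i|01⟩ + (1/√2)i|11⟩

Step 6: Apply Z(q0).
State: (1/√2)i|01⟩ - (1/√2)i|11⟩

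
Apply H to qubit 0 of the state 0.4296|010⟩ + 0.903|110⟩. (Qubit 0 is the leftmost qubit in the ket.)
0.9423|010⟩ - 0.3347|110⟩

H on qubit 0 mixes each pair of kets that differ only in qubit 0: amplitudes (a, b) of (|…0…⟩, |…1…⟩) become ((a + b)/√2, (a − b)/√2). Kets absent from the input have amplitude 0.
(|010⟩, |110⟩): (a, b) = (0.4296, 0.903) → (0.9423, -0.3347)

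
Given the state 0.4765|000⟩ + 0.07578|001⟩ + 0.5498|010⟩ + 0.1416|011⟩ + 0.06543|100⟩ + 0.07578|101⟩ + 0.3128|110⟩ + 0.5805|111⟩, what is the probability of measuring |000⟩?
0.2271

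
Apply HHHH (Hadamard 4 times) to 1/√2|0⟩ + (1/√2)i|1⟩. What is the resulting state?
1/√2|0⟩ + (1/√2)i|1⟩

H² = I, so an even number of Hadamards cancels: H^4 = I and the state is unchanged.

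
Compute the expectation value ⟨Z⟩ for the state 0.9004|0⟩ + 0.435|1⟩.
0.6215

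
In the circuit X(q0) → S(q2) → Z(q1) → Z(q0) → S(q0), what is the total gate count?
5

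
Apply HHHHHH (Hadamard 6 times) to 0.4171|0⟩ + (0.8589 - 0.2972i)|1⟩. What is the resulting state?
0.4171|0⟩ + (0.8589 - 0.2972i)|1⟩

H² = I, so an even number of Hadamards cancels: H^6 = I and the state is unchanged.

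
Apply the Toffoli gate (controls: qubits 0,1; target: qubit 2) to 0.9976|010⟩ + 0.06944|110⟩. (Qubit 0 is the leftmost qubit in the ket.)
0.9976|010⟩ + 0.06944|111⟩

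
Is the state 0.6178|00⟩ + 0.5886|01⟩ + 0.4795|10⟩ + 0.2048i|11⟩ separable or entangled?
Entangled

Writing the state as a|00⟩ + b|01⟩ + c|10⟩ + d|11⟩, it is a product state iff ad − bc = 0.
Here (a, b, c, d) = (0.6178, 0.5886, 0.4795, 0.2048i): ad − bc = (0.6178)(0.2048i) − (0.5886)(0.4795) = (-0.2822 + 0.1265i) ≠ 0, so the state is entangled.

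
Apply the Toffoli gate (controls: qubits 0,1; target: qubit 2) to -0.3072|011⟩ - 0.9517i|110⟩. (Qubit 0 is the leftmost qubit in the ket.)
-0.3072|011⟩ - 0.9517i|111⟩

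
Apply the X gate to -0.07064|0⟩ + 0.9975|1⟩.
0.9975|0⟩ - 0.07064|1⟩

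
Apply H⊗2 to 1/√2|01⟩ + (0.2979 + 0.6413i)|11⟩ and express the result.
(0.5025 + 0.3207i)|00⟩ + (-0.5025 - 0.3207i)|01⟩ + (0.2046 - 0.3207i)|10⟩ + (-0.2046 + 0.3207i)|11⟩

H⊗2 gives amp(|y⟩) = (1/2) Σ_x (−1)^(x·y) amp(|x⟩), where x·y is the number of positions in which both x and y have a 1.
|00⟩: (1/√2 + (0.2979 + 0.6413i))/2 = (0.5025 + 0.3207i)
|01⟩: (-1/√2 - (0.2979 + 0.6413i))/2 = (-0.5025 - 0.3207i)
|10⟩: (1/√2 - (0.2979 + 0.6413i))/2 = (0.2046 - 0.3207i)
|11⟩: (-1/√2 + (0.2979 + 0.6413i))/2 = (-0.2046 + 0.3207i)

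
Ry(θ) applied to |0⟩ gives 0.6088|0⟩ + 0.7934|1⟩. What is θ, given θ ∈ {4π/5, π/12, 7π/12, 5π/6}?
7π/12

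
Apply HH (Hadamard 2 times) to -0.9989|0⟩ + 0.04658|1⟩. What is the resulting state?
-0.9989|0⟩ + 0.04658|1⟩

H² = I, so an even number of Hadamards cancels: H^2 = I and the state is unchanged.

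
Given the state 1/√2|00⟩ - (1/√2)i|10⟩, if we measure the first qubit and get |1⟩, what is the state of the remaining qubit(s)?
-i|0⟩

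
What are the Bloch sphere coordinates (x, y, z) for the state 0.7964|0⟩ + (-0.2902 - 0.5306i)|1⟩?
(-0.4622, -0.8451, 0.2685)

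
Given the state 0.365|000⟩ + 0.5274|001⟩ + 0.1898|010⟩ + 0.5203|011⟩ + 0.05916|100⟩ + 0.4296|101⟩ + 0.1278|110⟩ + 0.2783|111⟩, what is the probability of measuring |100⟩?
0.0035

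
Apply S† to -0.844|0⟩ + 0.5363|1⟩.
-0.844|0⟩ - 0.5363i|1⟩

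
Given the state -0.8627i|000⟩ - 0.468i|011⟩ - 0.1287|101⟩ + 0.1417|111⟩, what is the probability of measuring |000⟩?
0.7443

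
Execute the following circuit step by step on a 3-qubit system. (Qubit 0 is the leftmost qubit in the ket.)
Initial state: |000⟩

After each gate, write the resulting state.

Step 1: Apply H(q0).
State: 1/√2|000⟩ + 1/√2|100⟩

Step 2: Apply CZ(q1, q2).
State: 1/√2|000⟩ + 1/√2|100⟩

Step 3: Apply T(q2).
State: 1/√2|000⟩ + 1/√2|100⟩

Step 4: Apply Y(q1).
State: (1/√2)i|010⟩ + (1/√2)i|110⟩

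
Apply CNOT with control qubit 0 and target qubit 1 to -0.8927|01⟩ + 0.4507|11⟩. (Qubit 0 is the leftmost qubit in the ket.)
-0.8927|01⟩ + 0.4507|10⟩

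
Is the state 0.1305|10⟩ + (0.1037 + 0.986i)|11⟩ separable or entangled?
Separable

Writing the state as a|00⟩ + b|01⟩ + c|10⟩ + d|11⟩, it is a product state iff ad − bc = 0.
Here (a, b, c, d) = (0, 0, 0.1305, (0.1037 + 0.986i)): ad − bc = (0)(0.1037 + 0.986i) − (0)(0.1305) = 0, so the state is separable.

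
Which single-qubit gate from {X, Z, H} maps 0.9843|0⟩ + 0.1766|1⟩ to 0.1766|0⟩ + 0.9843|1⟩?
X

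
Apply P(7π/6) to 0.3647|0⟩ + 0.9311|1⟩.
0.3647|0⟩ + (-0.8064 - 0.4656i)|1⟩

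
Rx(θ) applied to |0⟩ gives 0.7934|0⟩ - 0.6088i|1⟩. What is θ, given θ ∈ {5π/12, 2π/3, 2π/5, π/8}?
5π/12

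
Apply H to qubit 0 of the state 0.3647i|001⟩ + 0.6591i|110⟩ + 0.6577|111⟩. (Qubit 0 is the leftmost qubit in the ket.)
0.2579i|001⟩ + 0.4661i|010⟩ + 0.4651|011⟩ + 0.2579i|101⟩ - 0.4661i|110⟩ - 0.4651|111⟩

H on qubit 0 mixes each pair of kets that differ only in qubit 0: amplitudes (a, b) of (|…0…⟩, |…1…⟩) become ((a + b)/√2, (a − b)/√2). Kets absent from the input have amplitude 0.
(|001⟩, |101⟩): (a, b) = (0.3647i, 0) → (0.2579i, 0.2579i)
(|010⟩, |110⟩): (a, b) = (0, 0.6591i) → (0.4661i, -0.4661i)
(|011⟩, |111⟩): (a, b) = (0, 0.6577) → (0.4651, -0.4651)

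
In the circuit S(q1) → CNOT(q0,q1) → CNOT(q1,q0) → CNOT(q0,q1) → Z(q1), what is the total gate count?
5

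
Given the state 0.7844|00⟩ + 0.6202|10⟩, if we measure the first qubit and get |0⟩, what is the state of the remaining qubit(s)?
|0⟩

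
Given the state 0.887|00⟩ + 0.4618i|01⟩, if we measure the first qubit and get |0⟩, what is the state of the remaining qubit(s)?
0.887|0⟩ + 0.4618i|1⟩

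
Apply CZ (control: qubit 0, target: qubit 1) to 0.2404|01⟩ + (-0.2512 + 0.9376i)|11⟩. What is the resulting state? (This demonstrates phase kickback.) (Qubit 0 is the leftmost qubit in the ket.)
0.2404|01⟩ + (0.2512 - 0.9376i)|11⟩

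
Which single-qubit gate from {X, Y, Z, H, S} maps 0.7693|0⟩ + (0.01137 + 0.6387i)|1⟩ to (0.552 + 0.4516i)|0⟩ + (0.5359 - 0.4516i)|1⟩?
H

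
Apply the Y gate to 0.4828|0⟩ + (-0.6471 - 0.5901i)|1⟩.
(-0.5901 + 0.6471i)|0⟩ + 0.4828i|1⟩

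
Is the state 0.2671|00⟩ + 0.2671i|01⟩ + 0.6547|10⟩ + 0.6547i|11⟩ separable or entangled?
Separable

Writing the state as a|00⟩ + b|01⟩ + c|10⟩ + d|11⟩, it is a product state iff ad − bc = 0.
Here (a, b, c, d) = (0.2671, 0.2671i, 0.6547, 0.6547i): ad − bc = (0.2671)(0.6547i) − (0.2671i)(0.6547) = 0, so the state is separable.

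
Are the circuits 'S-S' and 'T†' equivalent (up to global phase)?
No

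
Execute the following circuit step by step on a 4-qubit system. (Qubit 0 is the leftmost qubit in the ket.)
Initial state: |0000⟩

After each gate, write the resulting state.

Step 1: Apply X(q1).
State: |0100⟩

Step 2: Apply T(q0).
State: |0100⟩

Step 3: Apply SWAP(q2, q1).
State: |0010⟩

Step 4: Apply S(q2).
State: i|0010⟩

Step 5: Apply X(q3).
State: i|0011⟩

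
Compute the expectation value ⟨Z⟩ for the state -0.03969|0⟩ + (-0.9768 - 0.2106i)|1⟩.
-0.9969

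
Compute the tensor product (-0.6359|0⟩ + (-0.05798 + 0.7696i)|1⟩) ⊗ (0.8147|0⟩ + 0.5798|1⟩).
-0.5181|00⟩ - 0.3687|01⟩ + (-0.04724 + 0.627i)|10⟩ + (-0.03362 + 0.4462i)|11⟩

amp(|b₁b₂…⟩) = product of the factor amplitudes for bits b₁, b₂, …; only kets whose every factor amplitude is nonzero survive.
|00⟩: (-0.6359)(0.8147) = -0.5181
|01⟩: (-0.6359)(0.5798) = -0.3687
|10⟩: (-0.05798 + 0.7696i)(0.8147) = (-0.04724 + 0.627i)
|11⟩: (-0.05798 + 0.7696i)(0.5798) = (-0.03362 + 0.4462i)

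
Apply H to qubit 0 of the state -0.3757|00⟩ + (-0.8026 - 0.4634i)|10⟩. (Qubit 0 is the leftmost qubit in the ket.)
(-0.8332 - 0.3277i)|00⟩ + (0.3019 + 0.3277i)|10⟩

H on qubit 0 mixes each pair of kets that differ only in qubit 0: amplitudes (a, b) of (|…0…⟩, |…1…⟩) become ((a + b)/√2, (a − b)/√2). Kets absent from the input have amplitude 0.
(|00⟩, |10⟩): (a, b) = (-0.3757, (-0.8026 - 0.4634i)) → ((-0.8332 - 0.3277i), (0.3019 + 0.3277i))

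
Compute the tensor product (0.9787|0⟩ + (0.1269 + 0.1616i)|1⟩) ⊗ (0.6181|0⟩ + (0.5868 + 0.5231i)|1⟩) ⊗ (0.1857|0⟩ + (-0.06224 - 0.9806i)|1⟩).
0.1123|000⟩ + (-0.03765 - 0.5932i)|001⟩ + (0.1066 + 0.09507i)|010⟩ + (0.4663 - 0.595i)|011⟩ + (0.01457 + 0.01855i)|100⟩ + (0.09307 - 0.08313i)|101⟩ + (-0.00187 + 0.02994i)|110⟩ + (0.1587 - 0.0001609i)|111⟩

amp(|b₁b₂…⟩) = product of the factor amplitudes for bits b₁, b₂, …; only kets whose every factor amplitude is nonzero survive.
|000⟩: (0.9787)(0.6181)(0.1857) = 0.1123
|001⟩: (0.9787)(0.6181)(-0.06224 - 0.9806i) = (-0.03765 - 0.5932i)
|010⟩: (0.9787)(0.5868 + 0.5231i)(0.1857) = (0.1066 + 0.09507i)
|011⟩: (0.9787)(0.5868 + 0.5231i)(-0.06224 - 0.9806i) = (0.4663 - 0.595i)
|100⟩: (0.1269 + 0.1616i)(0.6181)(0.1857) = (0.01457 + 0.01855i)
|101⟩: (0.1269 + 0.1616i)(0.6181)(-0.06224 - 0.9806i) = (0.09307 - 0.08313i)
|110⟩: (0.1269 + 0.1616i)(0.5868 + 0.5231i)(0.1857) = (-0.00187 + 0.02994i)
|111⟩: (0.1269 + 0.1616i)(0.5868 + 0.5231i)(-0.06224 - 0.9806i) = (0.1587 - 0.0001609i)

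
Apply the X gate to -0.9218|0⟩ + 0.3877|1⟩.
0.3877|0⟩ - 0.9218|1⟩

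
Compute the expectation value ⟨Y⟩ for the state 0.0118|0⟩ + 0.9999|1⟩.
0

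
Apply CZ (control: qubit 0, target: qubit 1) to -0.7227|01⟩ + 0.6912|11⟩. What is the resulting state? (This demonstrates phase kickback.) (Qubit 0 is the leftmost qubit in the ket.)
-0.7227|01⟩ - 0.6912|11⟩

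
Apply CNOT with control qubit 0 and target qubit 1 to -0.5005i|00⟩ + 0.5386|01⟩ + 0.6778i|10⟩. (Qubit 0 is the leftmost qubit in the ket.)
-0.5005i|00⟩ + 0.5386|01⟩ + 0.6778i|11⟩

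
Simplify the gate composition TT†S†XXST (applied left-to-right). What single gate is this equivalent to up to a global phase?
T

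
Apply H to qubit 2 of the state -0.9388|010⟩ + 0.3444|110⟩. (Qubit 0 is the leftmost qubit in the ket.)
-0.6638|010⟩ - 0.6638|011⟩ + 0.2435|110⟩ + 0.2435|111⟩

H on qubit 2 mixes each pair of kets that differ only in qubit 2: amplitudes (a, b) of (|…0…⟩, |…1…⟩) become ((a + b)/√2, (a − b)/√2). Kets absent from the input have amplitude 0.
(|010⟩, |011⟩): (a, b) = (-0.9388, 0) → (-0.6638, -0.6638)
(|110⟩, |111⟩): (a, b) = (0.3444, 0) → (0.2435, 0.2435)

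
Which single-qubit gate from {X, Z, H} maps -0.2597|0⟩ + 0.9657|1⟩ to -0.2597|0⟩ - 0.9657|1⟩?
Z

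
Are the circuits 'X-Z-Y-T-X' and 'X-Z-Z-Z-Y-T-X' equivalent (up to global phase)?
Yes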